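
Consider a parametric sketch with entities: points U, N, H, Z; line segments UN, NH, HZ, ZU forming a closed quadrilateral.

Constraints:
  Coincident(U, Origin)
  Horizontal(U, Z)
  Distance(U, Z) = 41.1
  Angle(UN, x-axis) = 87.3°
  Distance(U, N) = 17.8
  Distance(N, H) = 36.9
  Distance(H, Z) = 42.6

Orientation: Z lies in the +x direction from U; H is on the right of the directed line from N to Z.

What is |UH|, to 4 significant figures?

19.29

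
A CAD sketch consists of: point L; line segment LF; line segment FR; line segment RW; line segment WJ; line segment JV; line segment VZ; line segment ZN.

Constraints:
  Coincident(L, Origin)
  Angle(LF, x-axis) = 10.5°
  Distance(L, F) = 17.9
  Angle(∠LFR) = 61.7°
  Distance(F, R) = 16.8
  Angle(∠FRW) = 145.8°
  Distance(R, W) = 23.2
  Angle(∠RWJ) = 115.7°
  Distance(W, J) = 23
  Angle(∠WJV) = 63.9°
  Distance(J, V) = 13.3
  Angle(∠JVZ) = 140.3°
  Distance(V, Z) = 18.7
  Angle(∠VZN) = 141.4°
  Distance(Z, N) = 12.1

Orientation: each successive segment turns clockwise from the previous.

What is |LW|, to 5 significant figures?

27.636

L is at the origin; LF runs at 10.5° with length 17.9, so F = (17.600, 3.2620). ∠LFR = 61.7° gives FR at -107.80° from the x-axis; with |FR| = 16.8, R = (12.465, -12.734). ∠FRW = 145.8° gives RW at -142.00° from the x-axis; with |RW| = 23.2, W = (-5.8173, -27.017). Then |LW| = |W − L| = 27.636.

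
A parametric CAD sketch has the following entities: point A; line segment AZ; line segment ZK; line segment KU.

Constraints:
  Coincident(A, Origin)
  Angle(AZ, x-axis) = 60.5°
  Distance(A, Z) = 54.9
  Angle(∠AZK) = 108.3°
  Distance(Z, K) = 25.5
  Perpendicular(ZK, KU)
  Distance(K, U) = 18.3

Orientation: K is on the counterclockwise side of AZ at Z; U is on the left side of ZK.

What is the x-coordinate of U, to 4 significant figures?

-3.652

∠AZK = 108.3°, so ZK runs at 60.5° + (180° − 108.3°) = 132.2° from the x-axis; with |ZK| = 25.5, K = Z + 25.5·(cos 132.2°, sin 132.2°) = (9.905, 66.67). ZK ⟂ KU; with |KU| = 18.3 on the left of ZK, U = K + 18.3·(-0.7408, -0.6717) = (-3.652, 54.38). So U.x = -3.652.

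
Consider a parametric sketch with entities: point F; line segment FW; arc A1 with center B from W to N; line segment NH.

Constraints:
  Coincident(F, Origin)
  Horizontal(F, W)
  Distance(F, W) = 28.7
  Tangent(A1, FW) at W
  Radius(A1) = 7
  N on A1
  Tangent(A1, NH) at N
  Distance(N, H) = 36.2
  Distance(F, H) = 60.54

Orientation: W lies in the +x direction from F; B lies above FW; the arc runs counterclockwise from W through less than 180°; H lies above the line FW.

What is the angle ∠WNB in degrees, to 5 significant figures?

53.241°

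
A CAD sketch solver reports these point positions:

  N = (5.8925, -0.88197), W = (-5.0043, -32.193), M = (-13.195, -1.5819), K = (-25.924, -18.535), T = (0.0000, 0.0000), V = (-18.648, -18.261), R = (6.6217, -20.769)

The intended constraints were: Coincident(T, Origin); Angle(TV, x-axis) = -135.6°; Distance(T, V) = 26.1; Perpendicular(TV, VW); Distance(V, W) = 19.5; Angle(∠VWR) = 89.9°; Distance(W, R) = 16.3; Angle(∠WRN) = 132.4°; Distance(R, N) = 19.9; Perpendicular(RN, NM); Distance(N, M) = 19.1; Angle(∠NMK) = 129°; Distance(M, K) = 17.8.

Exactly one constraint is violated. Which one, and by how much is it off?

Distance(M, K) = 17.8 — off by 3.40.

T = (0.00, 0.00) ✓; TV at -135.6° ✓; |TV| = 26.10 ✓; ∠(TV, VW) = 90.00° ✓; |VW| = 19.50 ✓; ∠VWR = 89.90° ✓; |WR| = 16.30 ✓; ∠WRN = 132.4° ✓; |RN| = 19.90 ✓; ∠(RN, NM) = 90.00° ✓; |NM| = 19.10 ✓; ∠NMK = 129.0° ✓; |MK| = 21.20 ✗.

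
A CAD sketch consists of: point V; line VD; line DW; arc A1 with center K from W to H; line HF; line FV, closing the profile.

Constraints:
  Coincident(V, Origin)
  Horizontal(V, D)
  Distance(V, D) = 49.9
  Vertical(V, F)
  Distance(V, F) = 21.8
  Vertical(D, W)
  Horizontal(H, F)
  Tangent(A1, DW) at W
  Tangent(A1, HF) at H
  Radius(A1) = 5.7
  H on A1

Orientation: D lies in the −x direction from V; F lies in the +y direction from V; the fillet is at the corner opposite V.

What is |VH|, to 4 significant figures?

49.28

V is at the origin; VD is horizontal with |VD| = 49.9 and D on the −x side, so D = (-49.90, 0.000). VF is vertical with |VF| = 21.8 and F on the +y side, so F = (0.000, 21.80). The virtual corner opposite V is at (-49.90, 21.80). A1 meets DW tangentially, so KW is at right angles to DW and A1 meets HF tangentially, so KH is at right angles to HF, with radius 5.7, so the center K sits 5.7 in from both sides at K = (-44.20, 16.10). That places the tangent points at W = (-49.90, 16.10) on DW and H = (-44.20, 21.80) on HF. Then |VH| = |H − V| = 49.28.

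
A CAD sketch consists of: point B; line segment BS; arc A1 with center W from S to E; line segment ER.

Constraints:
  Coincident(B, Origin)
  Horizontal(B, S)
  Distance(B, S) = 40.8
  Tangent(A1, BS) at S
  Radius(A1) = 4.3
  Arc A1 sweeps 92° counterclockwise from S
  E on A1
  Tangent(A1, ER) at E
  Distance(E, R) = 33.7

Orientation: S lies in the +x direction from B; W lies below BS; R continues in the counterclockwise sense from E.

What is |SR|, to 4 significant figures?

38.26

On A1, S sits at bearing 90° from W; a 92° counterclockwise sweep puts E at bearing 182°, so E = W + 4.3·(cos 182°, sin 182°) = (36.50, -4.450). Since A1 is tangent to ER there, WE ⟂ ER, so ER runs along (−sin 182°, cos 182°); with |ER| = 33.7, R = (37.68, -38.13). Then |SR| = |R − S| = 38.26.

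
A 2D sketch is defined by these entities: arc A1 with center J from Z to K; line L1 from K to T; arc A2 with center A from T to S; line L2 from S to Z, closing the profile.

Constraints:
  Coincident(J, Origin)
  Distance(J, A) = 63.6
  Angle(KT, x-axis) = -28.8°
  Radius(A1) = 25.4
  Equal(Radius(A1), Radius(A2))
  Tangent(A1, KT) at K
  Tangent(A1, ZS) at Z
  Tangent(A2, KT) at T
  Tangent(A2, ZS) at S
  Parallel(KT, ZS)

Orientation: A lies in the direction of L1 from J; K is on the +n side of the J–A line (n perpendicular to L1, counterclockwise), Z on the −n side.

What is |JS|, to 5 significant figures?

68.484

The slot axis is L1's direction at -28.8°, so u = (cos -28.8°, sin -28.8°) = (0.87631, -0.48175) and n = (−sin -28.8°, cos -28.8°) = (0.48175, 0.87631). J is at the origin and A lies 63.6 along u from J, so A = 63.6·u = (55.733, -30.640). Tangency of A1 to both parallel lines with radius 25.4 puts K and Z at J ± 25.4·n: K = (12.237, 22.258), Z = (-12.237, -22.258). Equal radii place T and S the same way about A: T = A + 25.4·n = (67.970, -8.3813), S = A − 25.4·n = (43.497, -52.898). Then |JS| = |S − J| = 68.484.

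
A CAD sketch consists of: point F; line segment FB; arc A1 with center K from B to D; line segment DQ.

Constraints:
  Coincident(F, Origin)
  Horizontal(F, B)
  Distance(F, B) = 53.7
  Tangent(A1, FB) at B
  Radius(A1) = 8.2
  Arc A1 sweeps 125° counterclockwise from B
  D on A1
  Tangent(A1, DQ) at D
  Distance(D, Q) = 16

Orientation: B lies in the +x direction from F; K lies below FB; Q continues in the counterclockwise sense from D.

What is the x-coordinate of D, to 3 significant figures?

47.0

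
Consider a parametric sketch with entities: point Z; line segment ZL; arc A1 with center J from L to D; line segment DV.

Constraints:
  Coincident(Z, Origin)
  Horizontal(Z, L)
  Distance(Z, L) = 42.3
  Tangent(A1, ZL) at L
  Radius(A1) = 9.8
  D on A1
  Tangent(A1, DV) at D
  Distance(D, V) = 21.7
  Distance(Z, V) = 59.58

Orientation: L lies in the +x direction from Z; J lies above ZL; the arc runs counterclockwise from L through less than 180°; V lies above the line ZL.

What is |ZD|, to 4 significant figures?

53.15

Checks: |ZL| = 42.30 ✓; |JD| = 9.800 ✓; ∠(JD, DV) = 90.00° ✓; |DV| = 21.70 ✓; |ZV| = 59.58 ✓.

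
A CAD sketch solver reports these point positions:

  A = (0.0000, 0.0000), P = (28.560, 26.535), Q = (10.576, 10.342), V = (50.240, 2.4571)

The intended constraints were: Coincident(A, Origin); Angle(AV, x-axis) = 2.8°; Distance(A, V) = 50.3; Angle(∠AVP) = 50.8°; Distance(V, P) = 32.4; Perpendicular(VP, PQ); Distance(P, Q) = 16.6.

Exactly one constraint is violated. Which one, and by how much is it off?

Distance(P, Q) = 16.6 — off by 7.60.

A = (0.00, 0.00) ✓; AV at 2.800° ✓; |AV| = 50.30 ✓; ∠AVP = 50.80° ✓; |VP| = 32.40 ✓; ∠(VP, PQ) = 90.00° ✓; |PQ| = 24.20 ✗.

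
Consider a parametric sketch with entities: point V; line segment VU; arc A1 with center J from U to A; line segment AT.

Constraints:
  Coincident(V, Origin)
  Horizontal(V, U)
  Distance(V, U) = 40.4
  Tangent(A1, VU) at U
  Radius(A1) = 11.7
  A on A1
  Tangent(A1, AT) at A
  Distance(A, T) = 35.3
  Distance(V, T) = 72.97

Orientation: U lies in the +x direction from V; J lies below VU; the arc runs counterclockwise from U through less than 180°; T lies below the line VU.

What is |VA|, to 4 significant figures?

38.06

Checks: ∠(JU, UV) = 90.00° ✓; |JU| = 11.70 ✓; |JA| = 11.70 ✓; ∠(JA, AT) = 90.00° ✓; |AT| = 35.30 ✓; |VT| = 72.97 ✓.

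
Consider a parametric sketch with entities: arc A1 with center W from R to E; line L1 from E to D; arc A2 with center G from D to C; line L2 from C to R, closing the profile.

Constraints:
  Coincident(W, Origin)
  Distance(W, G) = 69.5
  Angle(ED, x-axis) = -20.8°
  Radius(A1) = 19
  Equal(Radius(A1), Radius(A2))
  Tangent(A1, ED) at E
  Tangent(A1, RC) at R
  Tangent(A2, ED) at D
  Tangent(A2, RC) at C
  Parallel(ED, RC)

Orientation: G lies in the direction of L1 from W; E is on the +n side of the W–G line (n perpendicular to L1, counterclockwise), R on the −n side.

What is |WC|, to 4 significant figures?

72.05

Tangency of A1 to both parallel lines with radius 19.0 puts E and R at W ± 19.0·n: E = (6.747, 17.76), R = (-6.747, -17.76). Equal radii place D and C the same way about G: D = G + 19.0·n = (71.72, -6.918), C = G − 19.0·n = (58.22, -42.44). Then |WC| = |C − W| = 72.05.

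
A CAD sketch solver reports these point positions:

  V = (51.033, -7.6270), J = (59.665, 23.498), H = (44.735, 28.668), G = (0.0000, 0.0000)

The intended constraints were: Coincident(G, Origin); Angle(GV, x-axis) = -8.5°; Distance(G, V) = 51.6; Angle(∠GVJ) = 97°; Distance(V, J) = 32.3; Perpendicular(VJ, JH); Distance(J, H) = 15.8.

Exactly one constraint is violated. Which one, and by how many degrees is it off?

Perpendicular(VJ, JH) — off by 3.60°.

G = (0.00, 0.00) ✓; GV at -8.500° ✓; |GV| = 51.60 ✓; ∠GVJ = 97.00° ✓; |VJ| = 32.30 ✓; ∠(VJ, JH) = 86.40° ✗; |JH| = 15.80 ✓.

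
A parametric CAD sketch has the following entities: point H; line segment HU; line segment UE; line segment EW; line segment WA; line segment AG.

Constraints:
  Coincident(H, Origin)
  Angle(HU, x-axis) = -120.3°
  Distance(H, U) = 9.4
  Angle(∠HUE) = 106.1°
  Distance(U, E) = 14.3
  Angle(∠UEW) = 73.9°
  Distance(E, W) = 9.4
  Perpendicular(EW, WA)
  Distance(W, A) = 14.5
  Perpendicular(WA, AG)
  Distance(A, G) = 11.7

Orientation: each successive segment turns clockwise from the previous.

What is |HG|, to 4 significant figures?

15.68

H is at the origin; HU runs at -120.3° with length 9.4, so U = (-4.743, -8.116). ∠HUE = 106.1° gives UE at 165.8° from the x-axis; with |UE| = 14.3, E = (-18.61, -4.608). ∠UEW = 73.9° gives EW at 59.70° from the x-axis; with |EW| = 9.4, W = (-13.86, 3.508). The perpendicularity gives WA at right angles to EW, so WA runs at -30.30°; with |WA| = 14.5, A = (-1.344, -3.808). The perpendicularity gives AG at right angles to WA, so AG runs at -120.3°; with |AG| = 11.7, G = (-7.247, -13.91). Then |HG| = |G − H| = 15.68.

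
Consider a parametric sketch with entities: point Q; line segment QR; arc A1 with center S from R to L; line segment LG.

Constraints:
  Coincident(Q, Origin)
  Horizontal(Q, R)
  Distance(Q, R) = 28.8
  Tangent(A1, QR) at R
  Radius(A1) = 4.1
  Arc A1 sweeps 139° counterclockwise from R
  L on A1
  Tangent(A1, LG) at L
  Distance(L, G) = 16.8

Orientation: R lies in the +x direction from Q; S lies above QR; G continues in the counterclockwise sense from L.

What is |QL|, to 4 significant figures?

32.30

The tangent condition forces SR to be normal to QR, so S = R + (0, 4.1) = (28.80, 4.100). On A1, R sits at bearing -90° from S; a 139° counterclockwise sweep puts L at bearing 49°, so L = S + 4.1·(cos 49°, sin 49°) = (31.49, 7.194). Then |QL| = |L − Q| = 32.30.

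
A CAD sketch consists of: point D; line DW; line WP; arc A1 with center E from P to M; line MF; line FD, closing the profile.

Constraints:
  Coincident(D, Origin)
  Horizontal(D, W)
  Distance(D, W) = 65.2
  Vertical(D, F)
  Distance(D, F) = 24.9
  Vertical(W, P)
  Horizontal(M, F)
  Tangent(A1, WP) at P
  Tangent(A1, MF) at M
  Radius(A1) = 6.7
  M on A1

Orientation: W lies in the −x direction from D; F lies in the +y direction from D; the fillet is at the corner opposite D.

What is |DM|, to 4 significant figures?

63.58

D is at the origin; DW is horizontal with |DW| = 65.2 and W on the −x side, so W = (-65.20, 0.000). D and F share the same x with |DF| = 24.9 and F on the +y side, so F = (0.000, 24.90). The virtual corner opposite D is at (-65.20, 24.90). The tangent condition forces EP to be normal to WP and the tangent condition forces EM to be normal to MF, with radius 6.7, so the center E sits 6.7 in from both sides at E = (-58.50, 18.20). That places the tangent points at P = (-65.20, 18.20) on WP and M = (-58.50, 24.90) on MF. Then |DM| = |M − D| = 63.58.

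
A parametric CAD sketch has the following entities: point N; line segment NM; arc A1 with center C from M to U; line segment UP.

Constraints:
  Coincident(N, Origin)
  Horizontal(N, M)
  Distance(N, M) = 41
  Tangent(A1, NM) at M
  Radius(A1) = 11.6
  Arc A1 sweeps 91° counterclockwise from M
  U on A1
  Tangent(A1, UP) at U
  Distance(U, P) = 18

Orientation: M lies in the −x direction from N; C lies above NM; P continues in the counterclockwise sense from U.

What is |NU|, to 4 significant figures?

31.68

N is at the origin; NM is horizontal with |NM| = 41.0 and M on the −x side, so M = (-41.00, 0.000). Since A1 is tangent to NM there, CM ⟂ NM, so C = M + (0, 11.6) = (-41.00, 11.60). On A1, M sits at bearing -90° from C; a 91° counterclockwise sweep puts U at bearing 1°, so U = C + 11.6·(cos 1°, sin 1°) = (-29.40, 11.80). Then |NU| = |U − N| = 31.68.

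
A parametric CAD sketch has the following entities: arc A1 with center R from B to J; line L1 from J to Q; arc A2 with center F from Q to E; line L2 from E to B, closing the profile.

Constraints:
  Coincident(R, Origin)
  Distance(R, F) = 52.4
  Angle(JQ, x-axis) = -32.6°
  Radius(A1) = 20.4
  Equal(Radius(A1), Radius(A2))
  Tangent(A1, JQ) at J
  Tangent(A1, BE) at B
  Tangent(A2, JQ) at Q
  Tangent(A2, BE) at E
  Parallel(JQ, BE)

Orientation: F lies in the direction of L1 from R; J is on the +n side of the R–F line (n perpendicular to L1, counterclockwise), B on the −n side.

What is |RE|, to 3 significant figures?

56.2

The slot axis is L1's direction at -32.6°, so u = (cos -32.6°, sin -32.6°) = (0.842, -0.539) and n = (−sin -32.6°, cos -32.6°) = (0.539, 0.842). R is at the origin and F lies 52.4 along u from R, so F = 52.4·u = (44.1, -28.2). Tangency of A1 to both parallel lines with radius 20.4 puts J and B at R ± 20.4·n: J = (11.0, 17.2), B = (-11.0, -17.2). Equal radii place Q and E the same way about F: Q = F + 20.4·n = (55.1, -11.0), E = F − 20.4·n = (33.2, -45.4). Then |RE| = |E − R| = 56.2.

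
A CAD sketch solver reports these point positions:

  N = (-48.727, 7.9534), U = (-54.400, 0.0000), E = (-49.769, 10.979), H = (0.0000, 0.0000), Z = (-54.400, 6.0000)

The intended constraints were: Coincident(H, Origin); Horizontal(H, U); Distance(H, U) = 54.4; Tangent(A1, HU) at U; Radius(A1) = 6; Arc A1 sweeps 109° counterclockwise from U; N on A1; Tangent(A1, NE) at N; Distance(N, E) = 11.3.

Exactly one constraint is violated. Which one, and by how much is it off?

Distance(N, E) = 11.3 — off by 8.10.

H = (0.00, 0.00) ✓; H.y = 0.00, U.y = 0.00 ✓; |HU| = 54.40 ✓; ∠(ZU, UH) = 90.00° ✓; |ZU| = 6.000 ✓; bearing(Z→N) − bearing(Z→U) = 109.0° ✓; |ZN| = 6.000 ✓; ∠(ZN, NE) = 90.00° ✓; |NE| = 3.200 ✗.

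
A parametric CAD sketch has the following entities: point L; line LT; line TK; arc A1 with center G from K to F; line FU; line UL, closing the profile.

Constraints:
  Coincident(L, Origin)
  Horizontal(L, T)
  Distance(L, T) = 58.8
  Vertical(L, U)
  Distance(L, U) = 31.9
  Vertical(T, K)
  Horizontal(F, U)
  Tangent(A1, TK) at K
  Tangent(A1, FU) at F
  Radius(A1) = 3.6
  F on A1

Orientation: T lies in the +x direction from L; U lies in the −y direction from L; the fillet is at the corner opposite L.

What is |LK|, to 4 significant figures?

65.26

L is at the origin; L and T share the same y with |LT| = 58.8 and T on the +x side, so T = (58.80, 0.000). L and U share the same x with |LU| = 31.9 and U on the −y side, so U = (0.000, -31.90). The virtual corner opposite L is at (58.80, -31.90). Since A1 is tangent to TK there, GK ⟂ TK and since A1 is tangent to FU there, GF ⟂ FU, with radius 3.6, so the center G sits 3.6 in from both sides at G = (55.20, -28.30). That places the tangent points at K = (58.80, -28.30) on TK and F = (55.20, -31.90) on FU. Then |LK| = |K − L| = 65.26.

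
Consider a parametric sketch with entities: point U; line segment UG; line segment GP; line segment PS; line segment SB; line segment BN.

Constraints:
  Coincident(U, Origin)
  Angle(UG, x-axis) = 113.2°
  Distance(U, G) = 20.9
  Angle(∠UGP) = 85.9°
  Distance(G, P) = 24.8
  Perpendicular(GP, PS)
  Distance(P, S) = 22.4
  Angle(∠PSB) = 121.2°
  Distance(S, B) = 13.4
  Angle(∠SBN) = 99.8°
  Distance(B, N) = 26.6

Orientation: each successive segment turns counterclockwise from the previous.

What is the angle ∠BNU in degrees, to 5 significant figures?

15.163°

U is at the origin; UG runs at 113.2° with length 20.9, so G = (-8.2334, 19.210). ∠UGP = 85.9° gives GP at -152.70° from the x-axis; with |GP| = 24.8, P = (-30.271, 7.8354). The perpendicularity gives PS at right angles to GP, so PS runs at -62.700°; with |PS| = 22.4, S = (-19.997, -12.070). ∠PSB = 121.2° gives SB at -3.9000° from the x-axis; with |SB| = 13.4, B = (-6.6284, -12.981). ∠SBN = 99.8° gives BN at 76.300° from the x-axis; with |BN| = 26.6, N = (-0.32848, 12.862). Then cos ∠BNU = NB·NU / (|NB||NU|), giving 15.163°.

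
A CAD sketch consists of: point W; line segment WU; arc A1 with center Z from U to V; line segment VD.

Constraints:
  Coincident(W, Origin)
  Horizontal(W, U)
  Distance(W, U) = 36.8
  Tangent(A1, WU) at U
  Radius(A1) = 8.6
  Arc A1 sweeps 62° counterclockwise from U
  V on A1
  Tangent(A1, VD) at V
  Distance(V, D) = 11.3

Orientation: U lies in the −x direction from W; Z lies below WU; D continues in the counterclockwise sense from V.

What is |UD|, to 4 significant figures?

19.44

W is at the origin; WU is horizontal with |WU| = 36.8 and U on the −x side, so U = (-36.80, 0.000). The tangent condition forces ZU to be normal to WU, so Z = U + (0, -8.6) = (-36.80, -8.600). On A1, U sits at bearing 90° from Z; a 62° counterclockwise sweep puts V at bearing 152°, so V = Z + 8.6·(cos 152°, sin 152°) = (-44.39, -4.563). Since A1 is tangent to VD there, ZV ⟂ VD, so VD runs along (−sin 152°, cos 152°); with |VD| = 11.3, D = (-49.70, -14.54). Then |UD| = |D − U| = 19.44.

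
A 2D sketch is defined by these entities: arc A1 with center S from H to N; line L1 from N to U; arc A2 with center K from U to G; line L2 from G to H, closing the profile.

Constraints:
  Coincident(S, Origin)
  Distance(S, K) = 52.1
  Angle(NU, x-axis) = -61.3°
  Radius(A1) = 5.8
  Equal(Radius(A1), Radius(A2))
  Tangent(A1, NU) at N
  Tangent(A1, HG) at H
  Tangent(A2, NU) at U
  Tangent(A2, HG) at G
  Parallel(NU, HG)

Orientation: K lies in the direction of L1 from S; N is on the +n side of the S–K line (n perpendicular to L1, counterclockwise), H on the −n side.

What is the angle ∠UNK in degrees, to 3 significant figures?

6.35°

The slot axis is L1's direction at -61.3°, so u = (cos -61.3°, sin -61.3°) = (0.480, -0.877) and n = (−sin -61.3°, cos -61.3°) = (0.877, 0.480). S is at the origin and K lies 52.1 along u from S, so K = 52.1·u = (25.0, -45.7). Tangency of A1 to both parallel lines with radius 5.8 puts N and H at S ± 5.8·n: N = (5.09, 2.79), H = (-5.09, -2.79). Equal radii place U and G the same way about K: U = K + 5.8·n = (30.1, -42.9), G = K − 5.8·n = (19.9, -48.5). Then cos ∠UNK = NU·NK / (|NU||NK|), giving 6.35°.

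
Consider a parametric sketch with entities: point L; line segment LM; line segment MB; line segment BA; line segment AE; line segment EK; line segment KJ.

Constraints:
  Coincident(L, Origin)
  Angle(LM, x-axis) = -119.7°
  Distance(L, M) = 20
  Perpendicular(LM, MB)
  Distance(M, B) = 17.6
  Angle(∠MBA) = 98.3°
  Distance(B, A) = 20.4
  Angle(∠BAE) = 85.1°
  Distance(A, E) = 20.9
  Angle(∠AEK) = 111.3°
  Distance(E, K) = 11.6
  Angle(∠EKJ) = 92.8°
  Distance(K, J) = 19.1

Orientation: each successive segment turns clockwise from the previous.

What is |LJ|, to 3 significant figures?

21.5

L is at the origin; LM runs at -119.7° with length 20.0, so M = (-9.91, -17.4). LM ⟂ MB, so MB runs at 150°; with |MB| = 17.6, B = (-25.2, -8.65). ∠MBA = 98.3° gives BA at 68.6° from the x-axis; with |BA| = 20.4, A = (-17.8, 10.3). ∠BAE = 85.1° gives AE at -26.3° from the x-axis; with |AE| = 20.9, E = (0.983, 1.08). ∠AEK = 111.3° gives EK at -95.0° from the x-axis; with |EK| = 11.6, K = (-0.0280, -10.5). ∠EKJ = 92.8° gives KJ at 178° from the x-axis; with |KJ| = 19.1, J = (-19.1, -9.74). Then |LJ| = |J − L| = 21.5.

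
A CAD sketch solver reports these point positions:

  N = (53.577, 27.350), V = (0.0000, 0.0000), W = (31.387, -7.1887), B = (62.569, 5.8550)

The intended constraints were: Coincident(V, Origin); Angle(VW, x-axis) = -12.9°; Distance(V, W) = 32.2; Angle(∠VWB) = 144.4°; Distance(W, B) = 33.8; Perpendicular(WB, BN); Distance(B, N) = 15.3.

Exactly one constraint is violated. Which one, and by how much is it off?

Distance(B, N) = 15.3 — off by 8.00.

V = (0.00, 0.00) ✓; VW at -12.90° ✓; |VW| = 32.20 ✓; ∠VWB = 144.4° ✓; |WB| = 33.80 ✓; ∠(WB, BN) = 90.00° ✓; |BN| = 23.30 ✗.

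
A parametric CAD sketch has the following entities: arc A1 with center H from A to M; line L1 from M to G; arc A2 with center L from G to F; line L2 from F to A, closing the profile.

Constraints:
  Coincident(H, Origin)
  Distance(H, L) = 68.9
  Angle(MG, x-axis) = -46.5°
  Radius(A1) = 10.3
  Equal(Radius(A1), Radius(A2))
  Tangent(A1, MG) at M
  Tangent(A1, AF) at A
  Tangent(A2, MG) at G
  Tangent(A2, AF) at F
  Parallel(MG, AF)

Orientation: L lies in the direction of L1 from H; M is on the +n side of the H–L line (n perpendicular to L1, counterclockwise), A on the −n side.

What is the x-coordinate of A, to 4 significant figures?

-7.471

The slot axis is L1's direction at -46.5°, so u = (cos -46.5°, sin -46.5°) = (0.6884, -0.7254) and n = (−sin -46.5°, cos -46.5°) = (0.7254, 0.6884). H is at the origin and L lies 68.9 along u from H, so L = 68.9·u = (47.43, -49.98). Tangency of A1 to both parallel lines with radius 10.3 puts M and A at H ± 10.3·n: M = (7.471, 7.090), A = (-7.471, -7.090). So A.x = -7.471.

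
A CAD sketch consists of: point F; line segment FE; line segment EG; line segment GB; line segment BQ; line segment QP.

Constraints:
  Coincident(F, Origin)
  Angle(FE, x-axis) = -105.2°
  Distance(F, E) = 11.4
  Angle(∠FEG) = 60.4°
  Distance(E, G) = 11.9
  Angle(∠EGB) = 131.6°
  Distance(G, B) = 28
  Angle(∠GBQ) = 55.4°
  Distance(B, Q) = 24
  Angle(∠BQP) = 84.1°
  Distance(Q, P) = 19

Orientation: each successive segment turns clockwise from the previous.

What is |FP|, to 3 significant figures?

5.09

F is at the origin; FE runs at -105.2° with length 11.4, so E = (-2.99, -11.0). ∠FEG = 60.4° gives EG at 135° from the x-axis; with |EG| = 11.9, G = (-11.4, -2.62). ∠EGB = 131.6° gives GB at 86.8° from the x-axis; with |GB| = 28.0, B = (-9.87, 25.3). ∠GBQ = 55.4° gives BQ at -37.8° from the x-axis; with |BQ| = 24.0, Q = (9.09, 10.6). ∠BQP = 84.1° gives QP at -134° from the x-axis; with |QP| = 19.0, P = (-4.03, -3.11). Then |FP| = |P − F| = 5.09.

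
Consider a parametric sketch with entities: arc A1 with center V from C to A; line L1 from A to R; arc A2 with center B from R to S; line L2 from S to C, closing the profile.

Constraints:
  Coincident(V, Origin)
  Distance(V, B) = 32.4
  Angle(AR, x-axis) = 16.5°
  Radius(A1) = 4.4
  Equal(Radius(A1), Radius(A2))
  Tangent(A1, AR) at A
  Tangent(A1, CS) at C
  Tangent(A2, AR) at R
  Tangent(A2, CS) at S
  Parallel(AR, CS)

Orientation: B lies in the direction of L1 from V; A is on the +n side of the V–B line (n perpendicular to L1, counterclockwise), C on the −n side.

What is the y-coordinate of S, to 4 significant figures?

4.983

Tangency of A1 to both parallel lines with radius 4.4 puts A and C at V ± 4.4·n: A = (-1.250, 4.219), C = (1.250, -4.219). Equal radii place R and S the same way about B: R = B + 4.4·n = (29.82, 13.42), S = B − 4.4·n = (32.32, 4.983). So S.y = 4.983.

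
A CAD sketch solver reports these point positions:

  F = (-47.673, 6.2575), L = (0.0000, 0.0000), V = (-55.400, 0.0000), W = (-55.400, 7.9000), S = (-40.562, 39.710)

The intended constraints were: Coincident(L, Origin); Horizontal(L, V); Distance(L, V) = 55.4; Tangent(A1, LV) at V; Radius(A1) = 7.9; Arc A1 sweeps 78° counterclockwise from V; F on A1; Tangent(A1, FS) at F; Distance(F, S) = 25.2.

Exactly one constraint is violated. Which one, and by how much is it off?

Distance(F, S) = 25.2 — off by 9.00.

L = (0.00, 0.00) ✓; L.y = 0.00, V.y = 0.00 ✓; |LV| = 55.40 ✓; ∠(WV, VL) = 90.00° ✓; |WV| = 7.900 ✓; bearing(W→F) − bearing(W→V) = 78.00° ✓; |WF| = 7.900 ✓; ∠(WF, FS) = 90.00° ✓; |FS| = 34.20 ✗.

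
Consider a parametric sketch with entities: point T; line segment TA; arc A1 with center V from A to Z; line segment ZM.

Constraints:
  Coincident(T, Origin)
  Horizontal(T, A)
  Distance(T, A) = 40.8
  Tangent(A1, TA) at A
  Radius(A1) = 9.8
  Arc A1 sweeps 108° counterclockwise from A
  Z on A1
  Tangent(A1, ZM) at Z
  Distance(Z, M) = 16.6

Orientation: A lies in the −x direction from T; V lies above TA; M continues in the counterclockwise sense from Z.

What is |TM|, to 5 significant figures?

46.466

On A1, A sits at bearing -90° from V; a 108° counterclockwise sweep puts Z at bearing 18°, so Z = V + 9.8·(cos 18°, sin 18°) = (-31.480, 12.828). Since A1 is tangent to ZM there, VZ ⟂ ZM, so ZM runs along (−sin 18°, cos 18°); with |ZM| = 16.6, M = (-36.609, 28.616). Then |TM| = |M − T| = 46.466.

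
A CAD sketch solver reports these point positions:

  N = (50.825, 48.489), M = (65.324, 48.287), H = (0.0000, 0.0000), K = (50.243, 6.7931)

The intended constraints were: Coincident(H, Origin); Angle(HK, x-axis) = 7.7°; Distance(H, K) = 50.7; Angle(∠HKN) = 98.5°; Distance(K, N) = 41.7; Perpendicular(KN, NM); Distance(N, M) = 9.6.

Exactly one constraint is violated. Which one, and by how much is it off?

Distance(N, M) = 9.6 — off by 4.90.

H = (0.00, 0.00) ✓; HK at 7.700° ✓; |HK| = 50.70 ✓; ∠HKN = 98.50° ✓; |KN| = 41.70 ✓; ∠(KN, NM) = 90.00° ✓; |NM| = 14.50 ✗.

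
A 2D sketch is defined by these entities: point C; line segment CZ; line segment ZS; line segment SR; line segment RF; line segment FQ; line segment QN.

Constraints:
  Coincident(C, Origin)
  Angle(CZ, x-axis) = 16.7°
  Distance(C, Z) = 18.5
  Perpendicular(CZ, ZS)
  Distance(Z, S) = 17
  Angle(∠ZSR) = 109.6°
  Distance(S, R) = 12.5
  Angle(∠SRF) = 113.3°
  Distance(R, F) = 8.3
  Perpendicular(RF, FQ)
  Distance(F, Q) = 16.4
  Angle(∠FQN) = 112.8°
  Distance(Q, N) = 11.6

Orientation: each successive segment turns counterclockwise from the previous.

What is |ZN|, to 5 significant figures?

10.135

C is at the origin; CZ runs at 16.7° with length 18.5, so Z = (17.720, 5.3162). CZ is perpendicular to ZS, so ZS runs at 106.70°; with |ZS| = 17.0, S = (12.835, 21.599). ∠ZSR = 109.6° gives SR at 177.10° from the x-axis; with |SR| = 12.5, R = (0.35060, 22.232). ∠SRF = 113.3° gives RF at -116.20° from the x-axis; with |RF| = 8.3, F = (-3.3139, 14.784). RF is perpendicular to FQ, so FQ runs at -26.200°; with |FQ| = 16.4, Q = (11.401, 7.5436). ∠FQN = 112.8° gives QN at 41.000° from the x-axis; with |QN| = 11.6, N = (20.156, 15.154). Then |ZN| = |N − Z| = 10.135.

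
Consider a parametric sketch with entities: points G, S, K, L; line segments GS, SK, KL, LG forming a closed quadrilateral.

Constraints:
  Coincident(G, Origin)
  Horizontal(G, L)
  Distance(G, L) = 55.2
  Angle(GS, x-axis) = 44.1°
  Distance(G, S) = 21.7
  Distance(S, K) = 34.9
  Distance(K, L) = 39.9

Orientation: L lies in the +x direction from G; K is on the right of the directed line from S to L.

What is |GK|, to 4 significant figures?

28.18

G is at the origin; GL is horizontal with |GL| = 55.2 and L in +x, so L = (55.2, 0). GS runs at 44.1° with |GS| = 21.7, so S = (15.58, 15.10). K is determined by |SK| = 34.9 and |KL| = 39.9 together: it lies at the intersection of circle(S, 34.9) and circle(L, 39.9). With |SL| = 42.40, the foot of the radical line on SL is 16.79 from S and the perpendicular offset is √(34.9² − 16.79²) = 30.60. Taking the right-of-SL solution: K = (20.37, -19.47).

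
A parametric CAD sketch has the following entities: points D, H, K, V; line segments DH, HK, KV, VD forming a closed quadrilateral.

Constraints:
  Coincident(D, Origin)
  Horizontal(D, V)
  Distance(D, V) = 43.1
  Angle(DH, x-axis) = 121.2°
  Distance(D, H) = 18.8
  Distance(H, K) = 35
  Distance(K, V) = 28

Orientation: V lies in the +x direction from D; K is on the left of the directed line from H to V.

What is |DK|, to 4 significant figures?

32.72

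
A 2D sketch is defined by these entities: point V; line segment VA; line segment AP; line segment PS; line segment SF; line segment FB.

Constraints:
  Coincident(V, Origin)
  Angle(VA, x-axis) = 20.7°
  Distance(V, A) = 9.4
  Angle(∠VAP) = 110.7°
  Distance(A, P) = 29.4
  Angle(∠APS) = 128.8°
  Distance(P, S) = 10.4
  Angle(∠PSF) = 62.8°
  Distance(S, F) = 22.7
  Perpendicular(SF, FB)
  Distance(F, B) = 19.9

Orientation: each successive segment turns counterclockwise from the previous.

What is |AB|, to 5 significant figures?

11.843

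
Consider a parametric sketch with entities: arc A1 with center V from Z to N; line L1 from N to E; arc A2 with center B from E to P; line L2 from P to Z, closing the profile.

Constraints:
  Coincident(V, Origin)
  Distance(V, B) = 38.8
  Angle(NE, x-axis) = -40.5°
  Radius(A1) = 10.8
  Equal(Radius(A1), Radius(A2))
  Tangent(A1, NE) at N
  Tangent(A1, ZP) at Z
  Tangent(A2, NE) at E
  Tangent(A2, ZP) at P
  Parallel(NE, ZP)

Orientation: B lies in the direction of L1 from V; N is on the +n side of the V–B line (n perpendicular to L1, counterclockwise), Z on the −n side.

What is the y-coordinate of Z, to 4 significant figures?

-8.212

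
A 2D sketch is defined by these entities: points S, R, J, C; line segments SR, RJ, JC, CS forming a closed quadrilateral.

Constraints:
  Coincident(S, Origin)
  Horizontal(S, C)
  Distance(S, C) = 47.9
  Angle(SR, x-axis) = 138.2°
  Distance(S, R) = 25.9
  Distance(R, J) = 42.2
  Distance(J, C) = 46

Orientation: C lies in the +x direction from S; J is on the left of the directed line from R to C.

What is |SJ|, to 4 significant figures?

40.19

Checks: |RJ| = 42.20 ✓; |JC| = 46.00 ✓.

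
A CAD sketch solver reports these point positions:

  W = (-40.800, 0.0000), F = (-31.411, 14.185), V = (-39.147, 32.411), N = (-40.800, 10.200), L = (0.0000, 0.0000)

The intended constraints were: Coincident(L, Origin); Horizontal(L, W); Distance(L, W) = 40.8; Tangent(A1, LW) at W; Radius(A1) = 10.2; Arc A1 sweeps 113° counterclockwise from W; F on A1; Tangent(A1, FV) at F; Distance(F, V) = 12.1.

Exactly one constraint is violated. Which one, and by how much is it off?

Distance(F, V) = 12.1 — off by 7.70.

L = (0.00, 0.00) ✓; L.y = 0.00, W.y = 0.00 ✓; |LW| = 40.80 ✓; ∠(NW, WL) = 90.00° ✓; |NW| = 10.20 ✓; bearing(N→F) − bearing(N→W) = 113.0° ✓; |NF| = 10.20 ✓; ∠(NF, FV) = 90.00° ✓; |FV| = 19.80 ✗.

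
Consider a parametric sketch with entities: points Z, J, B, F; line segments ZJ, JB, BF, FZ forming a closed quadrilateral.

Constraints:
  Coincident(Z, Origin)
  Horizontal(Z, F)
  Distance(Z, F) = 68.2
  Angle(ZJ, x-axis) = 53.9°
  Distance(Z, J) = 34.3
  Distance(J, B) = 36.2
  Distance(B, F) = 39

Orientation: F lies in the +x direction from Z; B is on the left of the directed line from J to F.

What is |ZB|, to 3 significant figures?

66.4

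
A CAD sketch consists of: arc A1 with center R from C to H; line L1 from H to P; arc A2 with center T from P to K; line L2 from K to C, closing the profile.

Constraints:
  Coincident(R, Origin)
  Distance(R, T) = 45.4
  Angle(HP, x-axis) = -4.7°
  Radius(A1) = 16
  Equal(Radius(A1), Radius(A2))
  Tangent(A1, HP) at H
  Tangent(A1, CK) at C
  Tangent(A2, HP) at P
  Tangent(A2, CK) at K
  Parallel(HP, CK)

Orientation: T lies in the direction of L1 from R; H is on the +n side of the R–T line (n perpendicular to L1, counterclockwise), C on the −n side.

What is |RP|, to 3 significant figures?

48.1

The slot axis is L1's direction at -4.7°, so u = (cos -4.7°, sin -4.7°) = (0.997, -0.0819) and n = (−sin -4.7°, cos -4.7°) = (0.0819, 0.997). R is at the origin and T lies 45.4 along u from R, so T = 45.4·u = (45.2, -3.72). Tangency of A1 to both parallel lines with radius 16.0 puts H and C at R ± 16.0·n: H = (1.31, 15.9), C = (-1.31, -15.9). Equal radii place P and K the same way about T: P = T + 16.0·n = (46.6, 12.2), K = T − 16.0·n = (43.9, -19.7). Then |RP| = |P − R| = 48.1.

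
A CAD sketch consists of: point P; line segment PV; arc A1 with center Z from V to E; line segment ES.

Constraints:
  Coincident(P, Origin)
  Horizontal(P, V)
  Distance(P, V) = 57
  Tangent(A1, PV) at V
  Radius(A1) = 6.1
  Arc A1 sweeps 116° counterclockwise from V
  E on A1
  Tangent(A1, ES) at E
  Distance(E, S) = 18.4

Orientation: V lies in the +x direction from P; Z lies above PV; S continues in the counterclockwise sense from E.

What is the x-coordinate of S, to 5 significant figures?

54.417

P is at the origin; P and V share the same y with |PV| = 57.0 and V on the +x side, so V = (57.000, 0.0000). A1 meets PV tangentially, so ZV is at right angles to PV, so Z = V + (0, 6.1) = (57.000, 6.1000). On A1, V sits at bearing -90° from Z; a 116° counterclockwise sweep puts E at bearing 26°, so E = Z + 6.1·(cos 26°, sin 26°) = (62.483, 8.7741). A1 meets ES tangentially, so ZE is at right angles to ES, so ES runs along (−sin 26°, cos 26°); with |ES| = 18.4, S = (54.417, 25.312). So S.x = 54.417.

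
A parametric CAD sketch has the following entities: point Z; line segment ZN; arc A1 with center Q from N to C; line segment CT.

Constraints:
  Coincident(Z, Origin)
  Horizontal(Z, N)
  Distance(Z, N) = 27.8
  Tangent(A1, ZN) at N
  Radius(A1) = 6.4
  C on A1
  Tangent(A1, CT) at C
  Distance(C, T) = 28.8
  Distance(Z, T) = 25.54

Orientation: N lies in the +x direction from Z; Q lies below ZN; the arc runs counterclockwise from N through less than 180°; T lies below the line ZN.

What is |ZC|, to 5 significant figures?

22.904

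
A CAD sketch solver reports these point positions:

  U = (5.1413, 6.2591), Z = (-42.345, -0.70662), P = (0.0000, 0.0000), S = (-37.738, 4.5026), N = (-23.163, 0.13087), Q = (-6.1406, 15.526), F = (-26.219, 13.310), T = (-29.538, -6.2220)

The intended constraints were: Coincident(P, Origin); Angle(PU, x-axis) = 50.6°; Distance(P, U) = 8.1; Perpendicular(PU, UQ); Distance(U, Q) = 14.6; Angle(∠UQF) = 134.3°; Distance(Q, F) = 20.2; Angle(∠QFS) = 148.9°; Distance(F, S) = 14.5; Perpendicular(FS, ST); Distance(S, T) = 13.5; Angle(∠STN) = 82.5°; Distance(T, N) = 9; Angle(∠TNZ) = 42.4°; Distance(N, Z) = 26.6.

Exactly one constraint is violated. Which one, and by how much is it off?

Distance(N, Z) = 26.6 — off by 7.40.

P = (0.00, 0.00) ✓; PU at 50.60° ✓; |PU| = 8.100 ✓; ∠(PU, UQ) = 90.00° ✓; |UQ| = 14.60 ✓; ∠UQF = 134.3° ✓; |QF| = 20.20 ✓; ∠QFS = 148.9° ✓; |FS| = 14.50 ✓; ∠(FS, ST) = 90.00° ✓; |ST| = 13.50 ✓; ∠STN = 82.50° ✓; |TN| = 9.000 ✓; ∠TNZ = 42.40° ✓; |NZ| = 19.20 ✗.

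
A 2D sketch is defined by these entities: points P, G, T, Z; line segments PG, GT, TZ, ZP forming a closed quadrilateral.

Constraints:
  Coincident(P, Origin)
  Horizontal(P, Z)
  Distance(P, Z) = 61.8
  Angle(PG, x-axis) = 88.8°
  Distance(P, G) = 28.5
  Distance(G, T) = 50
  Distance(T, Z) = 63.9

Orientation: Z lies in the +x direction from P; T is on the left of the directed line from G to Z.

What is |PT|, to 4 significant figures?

71.75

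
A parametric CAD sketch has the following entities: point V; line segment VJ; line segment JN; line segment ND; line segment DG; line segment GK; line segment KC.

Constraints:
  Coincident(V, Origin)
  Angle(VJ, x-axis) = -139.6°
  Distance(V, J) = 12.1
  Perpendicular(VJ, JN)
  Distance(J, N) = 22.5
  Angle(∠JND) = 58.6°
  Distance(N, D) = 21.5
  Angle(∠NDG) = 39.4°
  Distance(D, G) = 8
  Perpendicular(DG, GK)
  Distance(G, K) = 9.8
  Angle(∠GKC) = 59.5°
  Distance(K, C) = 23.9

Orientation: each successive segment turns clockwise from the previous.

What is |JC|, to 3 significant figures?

32.9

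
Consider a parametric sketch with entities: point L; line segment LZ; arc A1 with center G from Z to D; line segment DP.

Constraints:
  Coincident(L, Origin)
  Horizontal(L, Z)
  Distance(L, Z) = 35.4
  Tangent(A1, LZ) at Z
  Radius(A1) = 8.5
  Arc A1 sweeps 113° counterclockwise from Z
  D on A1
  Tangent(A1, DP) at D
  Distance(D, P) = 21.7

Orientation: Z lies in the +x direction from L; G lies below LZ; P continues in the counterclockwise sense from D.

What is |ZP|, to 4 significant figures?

31.80

L is at the origin; L and Z share the same y with |LZ| = 35.4 and Z on the +x side, so Z = (35.40, 0.000). Since A1 is tangent to LZ there, GZ ⟂ LZ, so G = Z + (0, -8.5) = (35.40, -8.500). On A1, Z sits at bearing 90° from G; a 113° counterclockwise sweep puts D at bearing 203°, so D = G + 8.5·(cos 203°, sin 203°) = (27.58, -11.82). Tangency of A1 to DP means the radius GD is perpendicular to DP, so DP runs along (−sin 203°, cos 203°); with |DP| = 21.7, P = (36.05, -31.80). Then |ZP| = |P − Z| = 31.80.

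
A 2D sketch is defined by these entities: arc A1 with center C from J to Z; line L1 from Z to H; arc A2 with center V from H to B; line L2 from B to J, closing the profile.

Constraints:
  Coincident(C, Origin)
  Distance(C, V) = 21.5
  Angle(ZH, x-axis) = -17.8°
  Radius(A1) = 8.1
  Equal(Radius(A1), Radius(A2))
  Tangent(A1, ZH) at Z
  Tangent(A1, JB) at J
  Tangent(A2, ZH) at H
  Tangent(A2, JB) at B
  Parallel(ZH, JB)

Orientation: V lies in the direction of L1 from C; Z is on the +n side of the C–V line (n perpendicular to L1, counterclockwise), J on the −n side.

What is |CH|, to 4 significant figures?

22.98

The slot axis is L1's direction at -17.8°, so u = (cos -17.8°, sin -17.8°) = (0.9521, -0.3057) and n = (−sin -17.8°, cos -17.8°) = (0.3057, 0.9521). C is at the origin and V lies 21.5 along u from C, so V = 21.5·u = (20.47, -6.572). Tangency of A1 to both parallel lines with radius 8.1 puts Z and J at C ± 8.1·n: Z = (2.476, 7.712), J = (-2.476, -7.712). Equal radii place H and B the same way about V: H = V + 8.1·n = (22.95, 1.140), B = V − 8.1·n = (17.99, -14.28). Then |CH| = |H − C| = 22.98.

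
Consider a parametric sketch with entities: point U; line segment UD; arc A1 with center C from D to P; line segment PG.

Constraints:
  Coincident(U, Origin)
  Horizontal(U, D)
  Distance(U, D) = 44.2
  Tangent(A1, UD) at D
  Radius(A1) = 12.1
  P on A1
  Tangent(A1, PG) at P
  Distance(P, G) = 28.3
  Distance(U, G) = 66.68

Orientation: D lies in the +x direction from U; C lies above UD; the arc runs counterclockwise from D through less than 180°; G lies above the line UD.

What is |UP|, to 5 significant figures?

57.863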